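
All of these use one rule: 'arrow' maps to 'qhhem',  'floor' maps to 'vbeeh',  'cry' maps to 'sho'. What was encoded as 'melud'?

woven

This is a Caesar cipher with shift 16.
Reversing it on melud: m−16=w, e−16=o, l−16=v, u−16=e, d−16=n.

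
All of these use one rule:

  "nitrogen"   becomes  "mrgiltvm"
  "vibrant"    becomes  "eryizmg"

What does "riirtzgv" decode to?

irrigate

Each pair mirrors across the alphabet (n↔m, i↔r, t↔g): positions sum to 25. Each letter is replaced by its mirror in the alphabet: a↔z, b↔y, c↔x, and so on (the Atbash cipher).
Decoding riirtzgv: r↔i, i↔r, i↔r, r↔i, t↔g, z↔a, g↔t, v↔e.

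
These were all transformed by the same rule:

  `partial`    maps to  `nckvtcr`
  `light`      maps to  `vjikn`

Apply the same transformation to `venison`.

Read the word backwards and shift each letter +2.
On venison: reverse → nosinev; then shift: n+2=p, o+2=q, s+2=u, i+2=k, n+2=p, e+2=g, v+2=x.

pqukpgx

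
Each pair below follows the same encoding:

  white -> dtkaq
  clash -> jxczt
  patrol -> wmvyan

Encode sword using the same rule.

Shifts by position in white: pos 0: w→d (+7), pos 1: h→t (+12), pos 2: i→k (+2), pos 3: t→a (+7), pos 4: e→q (+12) — repeating every 3. The shifts repeat in a cycle of length 3: positions 0,1,… shift by +7, +12, +2, then the pattern repeats.
Applying it to sword: s+7=z, w+12=i, o+2=q, r+7=y, d+12=p.

ziqyp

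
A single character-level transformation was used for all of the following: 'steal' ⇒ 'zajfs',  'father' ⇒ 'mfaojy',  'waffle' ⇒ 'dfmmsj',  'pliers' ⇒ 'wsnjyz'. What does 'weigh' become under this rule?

The shift depends on letter class: consonant s→z is +7, but vowel e→j is +5. Vowels shift forward by 5 and consonants shift forward by 7.
For weigh: w(cons)+7=d, e(vowel)+5=j, i(vowel)+5=n, g(cons)+7=n, h(cons)+7=o.

djnno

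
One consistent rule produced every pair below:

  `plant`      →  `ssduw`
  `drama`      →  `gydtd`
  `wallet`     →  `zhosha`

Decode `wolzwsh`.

thistle

Shifts by position in plant: pos 0: p→s (+3), pos 1: l→s (+7), pos 2: a→d (+3), pos 3: n→u (+7) — repeating every 2. A repeating key of period 2 is used — shifts +3, +7 over and over.
Undoing it on wolzwsh: w−3=t, o−7=h, l−3=i, z−7=s, w−3=t, s−7=l, h−3=e.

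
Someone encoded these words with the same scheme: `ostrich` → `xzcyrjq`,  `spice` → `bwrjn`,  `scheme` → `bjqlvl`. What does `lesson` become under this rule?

ulbzxu

Shifts by position in ostrich: pos 0: o→x (+9), pos 1: s→z (+7), pos 2: t→c (+9), pos 3: r→y (+7) — repeating every 2. A repeating key of period 2 is used — shifts +9, +7 over and over.
On lesson: l+9=u, e+7=l, s+9=b, s+7=z, o+9=x, n+7=u.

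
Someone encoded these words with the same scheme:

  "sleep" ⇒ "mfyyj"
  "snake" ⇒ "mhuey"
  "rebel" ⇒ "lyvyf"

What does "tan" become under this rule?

nuh

Compare letters: s→m is +20, l→f is +20, e→y is +20 — a constant shift. Each letter is shifted forward by 20 in the alphabet (a Caesar shift of +20).
Applying it to tan: t+20=n, a+20=u, n+20=h.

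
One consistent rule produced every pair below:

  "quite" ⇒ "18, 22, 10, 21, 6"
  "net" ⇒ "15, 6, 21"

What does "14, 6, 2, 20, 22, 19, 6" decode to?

q is letter #17 and maps to 18: an offset of 1. The number is (letter's place in the alphabet, a=1) + 1.
Reversing it on 14, 6, 2, 20, 22, 19, 6: 14→(14−1)÷1=13=m, 6→(6−1)÷1=5=e, 2→(2−1)÷1=1=a, 20→(20−1)÷1=19=s, 22→(22−1)÷1=21=u, 19→(19−1)÷1=18=r, 6→(6−1)÷1=5=e.

measure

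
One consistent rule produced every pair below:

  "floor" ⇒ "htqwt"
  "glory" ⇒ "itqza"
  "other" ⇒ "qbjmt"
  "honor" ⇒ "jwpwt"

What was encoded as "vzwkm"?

Shifts by position in floor: pos 0: f→h (+2), pos 1: l→t (+8), pos 2: o→q (+2), pos 3: o→w (+8) — repeating every 2. The shifts repeat in a cycle of length 2: positions 0,1,… shift by +2, +8, then the pattern repeats.
Decoding vzwkm: v−2=t, z−8=r, w−2=u, k−8=c, m−2=k.

truck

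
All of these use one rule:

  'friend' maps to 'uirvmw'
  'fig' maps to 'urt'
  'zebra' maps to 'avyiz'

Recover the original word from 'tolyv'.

Each pair mirrors across the alphabet (f↔u, r↔i, i↔r): positions sum to 25. Letters are reflected about the middle of the alphabet (position → 25−position): Atbash.
Reversing it on tolyv: t↔g, o↔l, l↔o, y↔b, v↔e.

globe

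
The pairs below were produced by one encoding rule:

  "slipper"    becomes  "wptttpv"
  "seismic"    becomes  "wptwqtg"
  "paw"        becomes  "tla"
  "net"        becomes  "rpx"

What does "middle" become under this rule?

Vowels shift forward by 11 and consonants shift forward by 4.
For middle: m(cons)+4=q, i(vowel)+11=t, d(cons)+4=h, d(cons)+4=h, l(cons)+4=p, e(vowel)+11=p.

qthhpp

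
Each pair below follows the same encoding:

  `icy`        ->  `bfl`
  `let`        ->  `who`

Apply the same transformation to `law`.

The word is reversed, then every letter is shifted forward by 3.
On law: reverse → wal; then shift: w+3=z, a+3=d, l+3=o.

zdo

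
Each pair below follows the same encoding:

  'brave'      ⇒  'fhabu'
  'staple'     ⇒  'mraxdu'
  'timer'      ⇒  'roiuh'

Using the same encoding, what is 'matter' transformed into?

iarruh

b(1)→f(5) and r(17)→h(7) fit y≡5x+0 (mod 26); the inverse of 5 mod 26 is 21. This is an affine cipher: with a=0,…,z=25, each position x becomes (5x+0) mod 26.
For matter: m(12)→5·12+0≡8=i; a(0)→5·0+0≡0=a; t(19)→5·19+0≡17=r; t(19)→5·19+0≡17=r; e(4)→5·4+0≡20=u; r(17)→5·17+0≡7=h (all mod 26).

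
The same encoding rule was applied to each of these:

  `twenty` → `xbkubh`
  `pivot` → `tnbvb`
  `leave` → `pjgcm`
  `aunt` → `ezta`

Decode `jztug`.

In twenty: t→x is +4, w→b is +5, e→k is +6, n→u is +7 — the shift increases by 1 each position. The shift increases by 1 at each position, starting from +4: 4, 5, 6, ….
Reversing it on jztug: j−4=f, z−5=u, t−6=n, u−7=n, g−8=y.

funny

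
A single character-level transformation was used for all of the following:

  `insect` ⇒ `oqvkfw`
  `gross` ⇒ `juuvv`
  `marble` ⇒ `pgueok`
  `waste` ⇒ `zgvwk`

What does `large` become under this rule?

ogujk

The shift depends on letter class: consonant n→q is +3, but vowel i→o is +6. Vowels shift forward by 6 and consonants shift forward by 3.
For large: l(cons)+3=o, a(vowel)+6=g, r(cons)+3=u, g(cons)+3=j, e(vowel)+6=k.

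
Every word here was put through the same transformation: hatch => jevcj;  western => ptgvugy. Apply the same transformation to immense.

The output letters match the input read backwards, each shifted +2: hatch reversed is hctah. Two steps: reverse the string, then apply a Caesar shift of +2.
On immense: reverse → esnemmi; then shift: e+2=g, s+2=u, n+2=p, e+2=g, m+2=o, m+2=o, i+2=k.

gupgook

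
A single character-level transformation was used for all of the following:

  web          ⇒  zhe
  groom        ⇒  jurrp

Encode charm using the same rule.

fkdup

It's a constant shift of +3 (ROT3).
For charm: c+3=f, h+3=k, a+3=d, r+3=u, m+3=p.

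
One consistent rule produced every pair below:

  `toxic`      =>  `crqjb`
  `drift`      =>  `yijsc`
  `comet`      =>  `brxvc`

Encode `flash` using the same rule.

t(19)→c(2) and o(14)→r(17) fit y≡23x+7 (mod 26); the inverse of 23 mod 26 is 17. Each letter's alphabet position (a=0..z=25) is mapped through 23·x+7 mod 26 — an affine cipher.
For flash: f(5)→23·5+7≡18=s; l(11)→23·11+7≡0=a; a(0)→23·0+7≡7=h; s(18)→23·18+7≡5=f; h(7)→23·7+7≡12=m (all mod 26).

sahfm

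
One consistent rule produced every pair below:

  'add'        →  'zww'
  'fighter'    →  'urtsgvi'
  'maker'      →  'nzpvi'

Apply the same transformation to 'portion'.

Each pair mirrors across the alphabet (a↔z, d↔w, d↔w): positions sum to 25. Letters are reflected about the middle of the alphabet (position → 25−position): Atbash.
Applying it to portion: p↔k, o↔l, r↔i, t↔g, i↔r, o↔l, n↔m.

kligrlm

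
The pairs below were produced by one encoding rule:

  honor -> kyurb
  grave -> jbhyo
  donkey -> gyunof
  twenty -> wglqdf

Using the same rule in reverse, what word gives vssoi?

Shifts by position in honor: pos 0: h→k (+3), pos 1: o→y (+10), pos 2: n→u (+7), pos 3: o→r (+3), pos 4: r→b (+10) — repeating every 3. The shifts repeat in a cycle of length 3: positions 0,1,… shift by +3, +10, +7, then the pattern repeats.
Undoing it on vssoi: v−3=s, s−10=i, s−7=l, o−3=l, i−10=y.

silly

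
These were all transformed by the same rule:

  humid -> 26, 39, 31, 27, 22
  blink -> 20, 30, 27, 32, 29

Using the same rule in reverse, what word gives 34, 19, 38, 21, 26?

patch

h is letter #8 and maps to 26: an offset of 18. Each letter is replaced by its alphabet position (a=1..z=26) + 18.
Reversing it on 34, 19, 38, 21, 26: 34→(34−18)÷1=16=p, 19→(19−18)÷1=1=a, 38→(38−18)÷1=20=t, 21→(21−18)÷1=3=c, 26→(26−18)÷1=8=h.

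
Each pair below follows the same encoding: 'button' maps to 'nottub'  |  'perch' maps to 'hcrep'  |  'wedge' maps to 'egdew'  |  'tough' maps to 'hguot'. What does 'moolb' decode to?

bloom

The output letters match the input read backwards: button reversed is nottub. The word is simply reversed.
Reversing it on moolb: then reverse → bloom.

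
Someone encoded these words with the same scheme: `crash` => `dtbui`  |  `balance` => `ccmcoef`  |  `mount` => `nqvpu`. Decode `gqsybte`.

forward

Shifts by position in crash: pos 0: c→d (+1), pos 1: r→t (+2), pos 2: a→b (+1), pos 3: s→u (+2) — repeating every 2. The shifts repeat in a cycle of length 2: positions 0,1,… shift by +1, +2, then the pattern repeats.
Decoding gqsybte: g−1=f, q−2=o, s−1=r, y−2=w, b−1=a, t−2=r, e−1=d.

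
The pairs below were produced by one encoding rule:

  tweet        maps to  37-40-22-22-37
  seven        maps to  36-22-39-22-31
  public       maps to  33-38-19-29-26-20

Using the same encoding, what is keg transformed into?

28-22-24

t is letter #20 and maps to 37: an offset of 17. Letters become their 1-based position plus 17 (so a→18, b→19, …).
Applying it to keg: k=11→28, e=5→22, g=7→24.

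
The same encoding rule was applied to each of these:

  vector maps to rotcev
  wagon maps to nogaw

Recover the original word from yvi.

The output letters match the input read backwards: vector reversed is rotcev. It's just the letters in reverse order.
Reversing it on yvi: then reverse → ivy.

ivy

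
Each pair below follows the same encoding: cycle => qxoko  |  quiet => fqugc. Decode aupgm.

The output letters match the input read backwards, each shifted +12: cycle reversed is elcyc. Read the word backwards and shift each letter +12.
Undoing it on aupgm: shift back: a−12=o, u−12=i, p−12=d, g−12=u, m−12=a → oidua; then reverse → audio.

audio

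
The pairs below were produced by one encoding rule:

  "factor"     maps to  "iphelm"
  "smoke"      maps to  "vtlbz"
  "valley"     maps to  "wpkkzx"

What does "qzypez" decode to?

f(5)→i(8) and a(0)→p(15) fit y≡9x+15 (mod 26); the inverse of 9 mod 26 is 3. Each letter's alphabet position (a=0..z=25) is mapped through 9·x+15 mod 26 — an affine cipher.
Decoding qzypez: q(16)→3·(16−15)≡3=d; z(25)→3·(25−15)≡4=e; y(24)→3·(24−15)≡1=b; p(15)→3·(15−15)≡0=a; e(4)→3·(4−15)≡19=t; z(25)→3·(25−15)≡4=e (all mod 26).

debate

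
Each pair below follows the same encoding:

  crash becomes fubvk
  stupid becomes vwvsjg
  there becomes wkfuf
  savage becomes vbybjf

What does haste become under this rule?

kbvwf

Two shifts are in play — +1 for a/e/i/o/u, +3 for every other letter.
Applying it to haste: h(cons)+3=k, a(vowel)+1=b, s(cons)+3=v, t(cons)+3=w, e(vowel)+1=f.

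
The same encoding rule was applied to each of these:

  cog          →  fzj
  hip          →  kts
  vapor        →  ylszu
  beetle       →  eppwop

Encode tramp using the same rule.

wulps

The shift depends on letter class: consonant c→f is +3, but vowel o→z is +11. Two shifts are in play — +11 for a/e/i/o/u, +3 for every other letter.
Applying it to tramp: t(cons)+3=w, r(cons)+3=u, a(vowel)+11=l, m(cons)+3=p, p(cons)+3=s.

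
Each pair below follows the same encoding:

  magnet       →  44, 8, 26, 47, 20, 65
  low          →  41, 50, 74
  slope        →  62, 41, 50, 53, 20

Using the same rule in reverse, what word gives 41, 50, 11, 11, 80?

m(#13)→44 and a(#1)→8: differences scale by 3, so n = 3·pos + 5. Each letter becomes 3×(its alphabet position, a=1..z=26) + 5.
Decoding 41, 50, 11, 11, 80: 41→(41−5)÷3=12=l, 50→(50−5)÷3=15=o, 11→(11−5)÷3=2=b, 11→(11−5)÷3=2=b, 80→(80−5)÷3=25=y.

lobby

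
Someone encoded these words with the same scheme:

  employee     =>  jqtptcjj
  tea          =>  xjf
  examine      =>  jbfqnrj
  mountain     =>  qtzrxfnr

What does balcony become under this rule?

ffpgtrc

The shift depends on letter class: consonant m→q is +4, but vowel e→j is +5. Vowels shift forward by 5 and consonants shift forward by 4.
For balcony: b(cons)+4=f, a(vowel)+5=f, l(cons)+4=p, c(cons)+4=g, o(vowel)+5=t, n(cons)+4=r, y(cons)+4=c.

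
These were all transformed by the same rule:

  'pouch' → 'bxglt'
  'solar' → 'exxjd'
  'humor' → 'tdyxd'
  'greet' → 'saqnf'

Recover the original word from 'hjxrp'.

valid

It's a Vigenère-style cipher with numeric key [12,9]: position i shifts by key[i mod 2].
Reversing it on hjxrp: h−12=v, j−9=a, x−12=l, r−9=i, p−12=d.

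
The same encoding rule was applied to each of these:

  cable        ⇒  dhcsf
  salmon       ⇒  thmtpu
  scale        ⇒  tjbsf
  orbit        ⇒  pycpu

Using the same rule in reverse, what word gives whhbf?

vague

Shifts by position in cable: pos 0: c→d (+1), pos 1: a→h (+7), pos 2: b→c (+1), pos 3: l→s (+7) — repeating every 2. A repeating key of period 2 is used — shifts +1, +7 over and over.
Reversing it on whhbf: w−1=v, h−7=a, h−1=g, b−7=u, f−1=e.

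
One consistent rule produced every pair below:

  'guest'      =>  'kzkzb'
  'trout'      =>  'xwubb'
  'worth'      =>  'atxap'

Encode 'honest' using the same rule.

In guest: g→k is +4, u→z is +5, e→k is +6, s→z is +7 — the shift increases by 1 each position. Each letter shifts forward by (position + 4), i.e. 4, 5, 6, … — the shift grows by one for each successive letter.
On honest: h+4=l, o+5=t, n+6=t, e+7=l, s+8=a, t+9=c.

lttlac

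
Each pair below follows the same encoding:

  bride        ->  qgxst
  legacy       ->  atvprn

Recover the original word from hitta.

Compare letters: b→q is +15, r→g is +15, i→x is +15 — a constant shift. This is a Caesar cipher with shift 15.
Reversing it on hitta: h−15=s, i−15=t, t−15=e, t−15=e, a−15=l.

steel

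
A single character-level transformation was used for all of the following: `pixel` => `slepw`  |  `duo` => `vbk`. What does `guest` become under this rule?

Read the word backwards and shift each letter +7.
For guest: reverse → tseug; then shift: t+7=a, s+7=z, e+7=l, u+7=b, g+7=n.

azlbn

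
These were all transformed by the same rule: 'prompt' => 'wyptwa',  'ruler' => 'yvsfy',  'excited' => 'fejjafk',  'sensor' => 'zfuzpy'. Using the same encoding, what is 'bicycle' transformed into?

Vowels shift forward by 1 and consonants shift forward by 7.
For bicycle: b(cons)+7=i, i(vowel)+1=j, c(cons)+7=j, y(cons)+7=f, c(cons)+7=j, l(cons)+7=s, e(vowel)+1=f.

ijjfjsf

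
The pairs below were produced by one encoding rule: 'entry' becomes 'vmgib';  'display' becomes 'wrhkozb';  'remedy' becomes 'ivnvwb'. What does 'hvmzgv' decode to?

senate

This is the alphabet-reversal cipher (Atbash): a becomes z, b becomes y, etc.
Reversing it on hvmzgv: h↔s, v↔e, m↔n, z↔a, g↔t, v↔e.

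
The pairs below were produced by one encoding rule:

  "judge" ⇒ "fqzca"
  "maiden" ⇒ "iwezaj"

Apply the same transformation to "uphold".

Compare letters: j→f is +22, u→q is +22, d→z is +22 — a constant shift. This is a Caesar cipher with shift 22.
Applying it to uphold: u+22=q, p+22=l, h+22=d, o+22=k, l+22=h, d+22=z.

qldkhz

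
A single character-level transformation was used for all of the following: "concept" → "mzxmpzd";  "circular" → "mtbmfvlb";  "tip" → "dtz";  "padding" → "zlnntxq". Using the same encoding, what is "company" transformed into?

The shift depends on letter class: consonant c→m is +10, but vowel o→z is +11. Vowels shift forward by 11 and consonants shift forward by 10.
For company: c(cons)+10=m, o(vowel)+11=z, m(cons)+10=w, p(cons)+10=z, a(vowel)+11=l, n(cons)+10=x, y(cons)+10=i.

mzwzlxi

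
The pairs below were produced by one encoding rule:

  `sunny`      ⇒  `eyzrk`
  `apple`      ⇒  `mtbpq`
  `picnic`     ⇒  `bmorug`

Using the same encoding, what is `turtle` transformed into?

fydxxi

Shifts by position in sunny: pos 0: s→e (+12), pos 1: u→y (+4), pos 2: n→z (+12), pos 3: n→r (+4) — repeating every 2. The shifts repeat in a cycle of length 2: positions 0,1,… shift by +12, +4, then the pattern repeats.
Applying it to turtle: t+12=f, u+4=y, r+12=d, t+4=x, l+12=x, e+4=i.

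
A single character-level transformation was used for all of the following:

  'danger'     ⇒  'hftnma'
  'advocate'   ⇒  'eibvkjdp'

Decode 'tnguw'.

In danger: d→h is +4, a→f is +5, n→t is +6, g→n is +7 — the shift increases by 1 each position. The shift increases by 1 at each position, starting from +4: 4, 5, 6, ….
Undoing it on tnguw: t−4=p, n−5=i, g−6=a, u−7=n, w−8=o.

piano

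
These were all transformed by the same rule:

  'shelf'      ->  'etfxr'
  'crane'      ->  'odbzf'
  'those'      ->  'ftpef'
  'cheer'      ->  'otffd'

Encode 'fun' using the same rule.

Two shifts are in play — +1 for a/e/i/o/u, +12 for every other letter.
Applying it to fun: f(cons)+12=r, u(vowel)+1=v, n(cons)+12=z.

rvz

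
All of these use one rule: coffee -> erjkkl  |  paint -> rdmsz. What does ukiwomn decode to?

sheriff

In coffee: c→e is +2, o→r is +3, f→j is +4, f→k is +5 — the shift increases by 1 each position. The shift increases by 1 at each position, starting from +2: 2, 3, 4, ….
Undoing it on ukiwomn: u−2=s, k−3=h, i−4=e, w−5=r, o−6=i, m−7=f, n−8=f.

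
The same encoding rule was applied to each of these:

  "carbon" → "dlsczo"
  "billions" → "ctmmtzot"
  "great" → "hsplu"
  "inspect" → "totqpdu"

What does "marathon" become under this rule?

The shift depends on letter class: consonant c→d is +1, but vowel a→l is +11. The rule splits by letter class: vowels +11, consonants +1.
For marathon: m(cons)+1=n, a(vowel)+11=l, r(cons)+1=s, a(vowel)+11=l, t(cons)+1=u, h(cons)+1=i, o(vowel)+11=z, n(cons)+1=o.

nlsluizo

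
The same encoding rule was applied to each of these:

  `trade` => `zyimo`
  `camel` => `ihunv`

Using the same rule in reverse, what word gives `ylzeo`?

serve

Letter i (0-indexed) is shifted by i+6, so successive shifts are 6, 7, 8, ….
Reversing it on ylzeo: y−6=s, l−7=e, z−8=r, e−9=v, o−10=e.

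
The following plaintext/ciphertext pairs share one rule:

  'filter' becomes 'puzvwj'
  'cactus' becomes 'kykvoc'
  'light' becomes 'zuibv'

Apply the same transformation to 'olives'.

f(5)→p(15) and i(8)→u(20) fit y≡19x+24 (mod 26); the inverse of 19 mod 26 is 11. Treating letters as 0–25, the rule is x ↦ 19x + 24 (mod 26).
Applying it to olives: o(14)→19·14+24≡4=e; l(11)→19·11+24≡25=z; i(8)→19·8+24≡20=u; v(21)→19·21+24≡7=h; e(4)→19·4+24≡22=w; s(18)→19·18+24≡2=c (all mod 26).

ezuhwc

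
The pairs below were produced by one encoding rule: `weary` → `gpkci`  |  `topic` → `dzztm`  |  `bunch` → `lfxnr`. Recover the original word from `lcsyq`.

bring

Shifts by position in weary: pos 0: w→g (+10), pos 1: e→p (+11), pos 2: a→k (+10), pos 3: r→c (+11) — repeating every 2. A repeating key of period 2 is used — shifts +10, +11 over and over.
Decoding lcsyq: l−10=b, c−11=r, s−10=i, y−11=n, q−10=g.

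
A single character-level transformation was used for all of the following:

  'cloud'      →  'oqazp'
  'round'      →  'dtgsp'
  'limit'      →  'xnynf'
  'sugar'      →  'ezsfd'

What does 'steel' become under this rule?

eyqjx

A repeating key of period 2 is used — shifts +12, +5 over and over.
On steel: s+12=e, t+5=y, e+12=q, e+5=j, l+12=x.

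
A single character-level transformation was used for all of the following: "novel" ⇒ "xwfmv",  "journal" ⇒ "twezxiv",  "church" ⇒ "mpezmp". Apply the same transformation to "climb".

mtsul

Shifts by position in novel: pos 0: n→x (+10), pos 1: o→w (+8), pos 2: v→f (+10), pos 3: e→m (+8) — repeating every 2. A repeating key of period 2 is used — shifts +10, +8 over and over.
On climb: c+10=m, l+8=t, i+10=s, m+8=u, b+10=l.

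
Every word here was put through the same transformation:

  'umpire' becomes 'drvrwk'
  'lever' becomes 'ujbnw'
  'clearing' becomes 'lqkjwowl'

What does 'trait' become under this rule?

A repeating key of period 3 is used — shifts +9, +5, +6 over and over.
Applying it to trait: t+9=c, r+5=w, a+6=g, i+9=r, t+5=y.

cwgry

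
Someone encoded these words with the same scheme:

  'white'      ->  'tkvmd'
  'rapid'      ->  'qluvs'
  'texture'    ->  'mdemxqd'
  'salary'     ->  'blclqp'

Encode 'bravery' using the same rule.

w(22)→t(19) and h(7)→k(10) fit y≡11x+11 (mod 26); the inverse of 11 mod 26 is 19. Treating letters as 0–25, the rule is x ↦ 11x + 11 (mod 26).
On bravery: b(1)→11·1+11≡22=w; r(17)→11·17+11≡16=q; a(0)→11·0+11≡11=l; v(21)→11·21+11≡8=i; e(4)→11·4+11≡3=d; r(17)→11·17+11≡16=q; y(24)→11·24+11≡15=p (all mod 26).

wqlidqp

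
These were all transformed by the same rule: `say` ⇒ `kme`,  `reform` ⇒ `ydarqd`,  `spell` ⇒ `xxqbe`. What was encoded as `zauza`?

The output letters match the input read backwards, each shifted +12: say reversed is yas. Two steps: reverse the string, then apply a Caesar shift of +12.
Decoding zauza: shift back: z−12=n, a−12=o, u−12=i, z−12=n, a−12=o → noino; then reverse → onion.

onion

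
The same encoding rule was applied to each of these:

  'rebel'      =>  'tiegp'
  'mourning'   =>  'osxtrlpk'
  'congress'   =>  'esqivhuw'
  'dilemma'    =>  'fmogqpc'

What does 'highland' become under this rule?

jmjjpdph

Shifts by position in rebel: pos 0: r→t (+2), pos 1: e→i (+4), pos 2: b→e (+3), pos 3: e→g (+2), pos 4: l→p (+4) — repeating every 3. It's a Vigenère-style cipher with numeric key [2,4,3]: position i shifts by key[i mod 3].
For highland: h+2=j, i+4=m, g+3=j, h+2=j, l+4=p, a+3=d, n+2=p, d+4=h.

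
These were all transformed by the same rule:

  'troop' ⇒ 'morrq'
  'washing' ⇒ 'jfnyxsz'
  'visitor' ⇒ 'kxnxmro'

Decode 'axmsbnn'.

fitness

t(19)→m(12) and r(17)→o(14) fit y≡25x+5 (mod 26); the inverse of 25 mod 26 is 25. Treating letters as 0–25, the rule is x ↦ 25x + 5 (mod 26).
Undoing it on axmsbnn: a(0)→25·(0−5)≡5=f; x(23)→25·(23−5)≡8=i; m(12)→25·(12−5)≡19=t; s(18)→25·(18−5)≡13=n; b(1)→25·(1−5)≡4=e; n(13)→25·(13−5)≡18=s; n(13)→25·(13−5)≡18=s (all mod 26).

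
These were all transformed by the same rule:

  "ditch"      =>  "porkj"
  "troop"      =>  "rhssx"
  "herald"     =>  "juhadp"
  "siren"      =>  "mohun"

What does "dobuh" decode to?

liver

d(3)→p(15) and i(8)→o(14) fit y≡5x+0 (mod 26); the inverse of 5 mod 26 is 21. Treating letters as 0–25, the rule is x ↦ 5x + 0 (mod 26).
Reversing it on dobuh: d(3)→21·(3−0)≡11=l; o(14)→21·(14−0)≡8=i; b(1)→21·(1−0)≡21=v; u(20)→21·(20−0)≡4=e; h(7)→21·(7−0)≡17=r (all mod 26).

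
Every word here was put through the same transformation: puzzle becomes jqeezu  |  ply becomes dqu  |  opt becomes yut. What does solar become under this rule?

The output letters match the input read backwards, each shifted +5: puzzle reversed is elzzup. Read the word backwards and shift each letter +5.
For solar: reverse → ralos; then shift: r+5=w, a+5=f, l+5=q, o+5=t, s+5=x.

wfqtx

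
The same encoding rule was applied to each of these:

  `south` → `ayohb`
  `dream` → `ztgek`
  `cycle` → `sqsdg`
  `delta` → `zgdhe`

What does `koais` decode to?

This is an affine cipher: with a=0,…,z=25, each position x becomes (7x+4) mod 26.
Decoding koais: k(10)→15·(10−4)≡12=m; o(14)→15·(14−4)≡20=u; a(0)→15·(0−4)≡18=s; i(8)→15·(8−4)≡8=i; s(18)→15·(18−4)≡2=c (all mod 26).

music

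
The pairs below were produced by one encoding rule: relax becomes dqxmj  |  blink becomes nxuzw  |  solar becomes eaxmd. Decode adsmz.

Compare letters: r→d is +12, e→q is +12, l→x is +12 — a constant shift. Every letter moves 12 places later in the alphabet, wrapping around z→a.
Undoing it on adsmz: a−12=o, d−12=r, s−12=g, m−12=a, z−12=n.

organ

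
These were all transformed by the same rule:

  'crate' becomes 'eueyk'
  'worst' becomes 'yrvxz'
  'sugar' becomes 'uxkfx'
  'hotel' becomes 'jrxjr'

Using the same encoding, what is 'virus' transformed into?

In crate: c→e is +2, r→u is +3, a→e is +4, t→y is +5 — the shift increases by 1 each position. Each letter shifts forward by (position + 2), i.e. 2, 3, 4, … — the shift grows by one for each successive letter.
For virus: v+2=x, i+3=l, r+4=v, u+5=z, s+6=y.

xlvzy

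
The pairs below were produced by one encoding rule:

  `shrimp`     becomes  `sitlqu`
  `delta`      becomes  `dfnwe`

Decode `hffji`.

Letter i (0-indexed) is shifted by i+0, so successive shifts are 0, 1, 2, ….
Undoing it on hffji: h−0=h, f−1=e, f−2=d, j−3=g, i−4=e.

hedge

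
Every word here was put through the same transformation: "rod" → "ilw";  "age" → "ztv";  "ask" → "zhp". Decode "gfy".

Each pair mirrors across the alphabet (r↔i, o↔l, d↔w): positions sum to 25. Letters are reflected about the middle of the alphabet (position → 25−position): Atbash.
Undoing it on gfy: g↔t, f↔u, y↔b.

tub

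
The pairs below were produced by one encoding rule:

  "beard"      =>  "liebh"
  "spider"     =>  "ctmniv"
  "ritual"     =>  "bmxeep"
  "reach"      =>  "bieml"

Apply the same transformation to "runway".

byrgec

Shifts by position in beard: pos 0: b→l (+10), pos 1: e→i (+4), pos 2: a→e (+4), pos 3: r→b (+10), pos 4: d→h (+4) — repeating every 3. The shifts repeat in a cycle of length 3: positions 0,1,… shift by +10, +4, +4, then the pattern repeats.
For runway: r+10=b, u+4=y, n+4=r, w+10=g, a+4=e, y+4=c.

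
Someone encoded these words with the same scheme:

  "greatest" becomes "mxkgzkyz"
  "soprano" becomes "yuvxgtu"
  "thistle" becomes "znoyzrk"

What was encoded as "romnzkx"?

Compare letters: g→m is +6, r→x is +6, e→k is +6 — a constant shift. Every letter moves 6 places later in the alphabet, wrapping around z→a.
Undoing it on romnzkx: r−6=l, o−6=i, m−6=g, n−6=h, z−6=t, k−6=e, x−6=r.

lighter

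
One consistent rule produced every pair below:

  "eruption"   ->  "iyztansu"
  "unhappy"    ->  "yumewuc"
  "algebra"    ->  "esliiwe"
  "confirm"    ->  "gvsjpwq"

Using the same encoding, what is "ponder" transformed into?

tvshlw

Shifts by position in eruption: pos 0: e→i (+4), pos 1: r→y (+7), pos 2: u→z (+5), pos 3: p→t (+4), pos 4: t→a (+7), pos 5: i→n (+5) — repeating every 3. It's a Vigenère-style cipher with numeric key [4,7,5]: position i shifts by key[i mod 3].
Applying it to ponder: p+4=t, o+7=v, n+5=s, d+4=h, e+7=l, r+5=w.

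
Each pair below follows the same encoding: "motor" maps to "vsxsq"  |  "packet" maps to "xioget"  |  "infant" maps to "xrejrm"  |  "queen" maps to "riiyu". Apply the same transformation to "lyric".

The word is reversed, then every letter is shifted forward by 4.
For lyric: reverse → ciryl; then shift: c+4=g, i+4=m, r+4=v, y+4=c, l+4=p.

gmvcp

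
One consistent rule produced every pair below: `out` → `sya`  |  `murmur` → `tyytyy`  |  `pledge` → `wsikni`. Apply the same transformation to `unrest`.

yuyiza

The shift depends on letter class: consonant t→a is +7, but vowel o→s is +4. The rule splits by letter class: vowels +4, consonants +7.
For unrest: u(vowel)+4=y, n(cons)+7=u, r(cons)+7=y, e(vowel)+4=i, s(cons)+7=z, t(cons)+7=a.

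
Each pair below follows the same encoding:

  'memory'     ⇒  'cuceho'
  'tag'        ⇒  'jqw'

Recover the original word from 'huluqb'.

Compare letters: m→c is +16, e→u is +16, m→c is +16 — a constant shift. Every letter moves 16 places later in the alphabet, wrapping around z→a.
Decoding huluqb: h−16=r, u−16=e, l−16=v, u−16=e, q−16=a, b−16=l.

reveal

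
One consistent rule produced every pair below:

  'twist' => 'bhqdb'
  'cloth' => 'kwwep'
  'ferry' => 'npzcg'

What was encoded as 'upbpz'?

meter

Shifts by position in twist: pos 0: t→b (+8), pos 1: w→h (+11), pos 2: i→q (+8), pos 3: s→d (+11) — repeating every 2. It's a Vigenère-style cipher with numeric key [8,11]: position i shifts by key[i mod 2].
Reversing it on upbpz: u−8=m, p−11=e, b−8=t, p−11=e, z−8=r.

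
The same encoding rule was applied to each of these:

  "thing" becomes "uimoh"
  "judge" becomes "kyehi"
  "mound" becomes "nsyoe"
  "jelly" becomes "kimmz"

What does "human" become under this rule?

iyneo

The shift depends on letter class: consonant t→u is +1, but vowel i→m is +4. The rule splits by letter class: vowels +4, consonants +1.
For human: h(cons)+1=i, u(vowel)+4=y, m(cons)+1=n, a(vowel)+4=e, n(cons)+1=o.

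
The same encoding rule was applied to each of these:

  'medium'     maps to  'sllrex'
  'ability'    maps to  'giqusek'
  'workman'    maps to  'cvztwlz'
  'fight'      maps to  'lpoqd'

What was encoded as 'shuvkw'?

In medium: m→s is +6, e→l is +7, d→l is +8, i→r is +9 — the shift increases by 1 each position. Each letter shifts forward by (position + 6), i.e. 6, 7, 8, … — the shift grows by one for each successive letter.
Decoding shuvkw: s−6=m, h−7=a, u−8=m, v−9=m, k−10=a, w−11=l.

mammal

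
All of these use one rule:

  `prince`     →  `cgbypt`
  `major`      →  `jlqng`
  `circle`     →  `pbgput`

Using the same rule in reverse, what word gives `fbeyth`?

kidney

p(15)→c(2) and r(17)→g(6) fit y≡15x+11 (mod 26); the inverse of 15 mod 26 is 7. Treating letters as 0–25, the rule is x ↦ 15x + 11 (mod 26).
Reversing it on fbeyth: f(5)→7·(5−11)≡10=k; b(1)→7·(1−11)≡8=i; e(4)→7·(4−11)≡3=d; y(24)→7·(24−11)≡13=n; t(19)→7·(19−11)≡4=e; h(7)→7·(7−11)≡24=y (all mod 26).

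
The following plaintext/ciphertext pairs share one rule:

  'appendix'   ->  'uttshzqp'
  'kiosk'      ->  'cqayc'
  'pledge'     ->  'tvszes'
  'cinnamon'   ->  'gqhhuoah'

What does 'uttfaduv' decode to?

approval

a(0)→u(20) and p(15)→t(19) fit y≡19x+20 (mod 26); the inverse of 19 mod 26 is 11. This is an affine cipher: with a=0,…,z=25, each position x becomes (19x+20) mod 26.
Decoding uttfaduv: u(20)→11·(20−20)≡0=a; t(19)→11·(19−20)≡15=p; t(19)→11·(19−20)≡15=p; f(5)→11·(5−20)≡17=r; a(0)→11·(0−20)≡14=o; d(3)→11·(3−20)≡21=v; u(20)→11·(20−20)≡0=a; v(21)→11·(21−20)≡11=l (all mod 26).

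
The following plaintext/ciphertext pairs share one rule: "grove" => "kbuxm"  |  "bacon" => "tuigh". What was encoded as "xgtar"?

The output letters match the input read backwards, each shifted +6: grove reversed is evorg. Two steps: reverse the string, then apply a Caesar shift of +6.
Decoding xgtar: shift back: x−6=r, g−6=a, t−6=n, a−6=u, r−6=l → ranul; then reverse → lunar.

lunar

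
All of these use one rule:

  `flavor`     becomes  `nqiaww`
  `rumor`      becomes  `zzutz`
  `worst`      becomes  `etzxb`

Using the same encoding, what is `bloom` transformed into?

Shifts by position in flavor: pos 0: f→n (+8), pos 1: l→q (+5), pos 2: a→i (+8), pos 3: v→a (+5) — repeating every 2. It's a Vigenère-style cipher with numeric key [8,5]: position i shifts by key[i mod 2].
For bloom: b+8=j, l+5=q, o+8=w, o+5=t, m+8=u.

jqwtu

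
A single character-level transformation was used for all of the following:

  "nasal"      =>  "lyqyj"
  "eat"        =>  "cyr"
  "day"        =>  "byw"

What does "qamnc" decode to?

scope

Compare letters: n→l is +24, a→y is +24, s→q is +24 — a constant shift. Each letter is shifted forward by 24 in the alphabet (a Caesar shift of +24).
Decoding qamnc: q−24=s, a−24=c, m−24=o, n−24=p, c−24=e.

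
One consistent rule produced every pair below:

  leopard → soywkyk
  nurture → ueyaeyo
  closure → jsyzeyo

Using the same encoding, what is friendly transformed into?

mysouksf

The shift depends on letter class: consonant l→s is +7, but vowel e→o is +10. The rule splits by letter class: vowels +10, consonants +7.
Applying it to friendly: f(cons)+7=m, r(cons)+7=y, i(vowel)+10=s, e(vowel)+10=o, n(cons)+7=u, d(cons)+7=k, l(cons)+7=s, y(cons)+7=f.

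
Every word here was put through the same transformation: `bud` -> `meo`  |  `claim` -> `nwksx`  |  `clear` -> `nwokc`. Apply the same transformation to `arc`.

The shift depends on letter class: consonant b→m is +11, but vowel u→e is +10. Vowels shift forward by 10 and consonants shift forward by 11.
Applying it to arc: a(vowel)+10=k, r(cons)+11=c, c(cons)+11=n.

kcn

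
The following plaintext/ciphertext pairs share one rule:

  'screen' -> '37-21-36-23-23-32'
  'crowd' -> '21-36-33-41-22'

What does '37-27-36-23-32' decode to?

s is letter #19 and maps to 37: an offset of 18. Letters become their 1-based position plus 18 (so a→19, b→20, …).
Reversing it on 37-27-36-23-32: 37→(37−18)÷1=19=s, 27→(27−18)÷1=9=i, 36→(36−18)÷1=18=r, 23→(23−18)÷1=5=e, 32→(32−18)÷1=14=n.

siren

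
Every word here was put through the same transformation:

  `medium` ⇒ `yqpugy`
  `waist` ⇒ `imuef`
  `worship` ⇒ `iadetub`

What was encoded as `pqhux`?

Compare letters: m→y is +12, e→q is +12, d→p is +12 — a constant shift. It's a constant shift of +12 (ROT12).
Reversing it on pqhux: p−12=d, q−12=e, h−12=v, u−12=i, x−12=l.

devil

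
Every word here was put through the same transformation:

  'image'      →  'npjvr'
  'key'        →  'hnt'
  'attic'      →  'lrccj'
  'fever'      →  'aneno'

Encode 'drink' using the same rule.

The output letters match the input read backwards, each shifted +9: image reversed is egami. Two steps: reverse the string, then apply a Caesar shift of +9.
On drink: reverse → knird; then shift: k+9=t, n+9=w, i+9=r, r+9=a, d+9=m.

twram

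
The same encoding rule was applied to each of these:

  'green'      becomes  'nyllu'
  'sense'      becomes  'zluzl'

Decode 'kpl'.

It's a constant shift of +7 (ROT7).
Undoing it on kpl: k−7=d, p−7=i, l−7=e.

die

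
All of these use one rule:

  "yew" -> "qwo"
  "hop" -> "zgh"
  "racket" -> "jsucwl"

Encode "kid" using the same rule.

cav

Every letter moves 18 places later in the alphabet, wrapping around z→a.
For kid: k+18=c, i+18=a, d+18=v.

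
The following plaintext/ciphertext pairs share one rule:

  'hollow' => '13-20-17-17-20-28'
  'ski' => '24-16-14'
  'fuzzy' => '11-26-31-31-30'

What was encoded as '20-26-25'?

h is letter #8 and maps to 13: an offset of 5. Letters become their 1-based position plus 5 (so a→6, b→7, …).
Undoing it on 20-26-25: 20→(20−5)÷1=15=o, 26→(26−5)÷1=21=u, 25→(25−5)÷1=20=t.

out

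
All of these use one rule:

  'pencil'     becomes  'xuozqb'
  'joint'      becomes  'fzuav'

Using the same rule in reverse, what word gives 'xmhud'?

rival

Read the word backwards and shift each letter +12.
Undoing it on xmhud: shift back: x−12=l, m−12=a, h−12=v, u−12=i, d−12=r → lavir; then reverse → rival.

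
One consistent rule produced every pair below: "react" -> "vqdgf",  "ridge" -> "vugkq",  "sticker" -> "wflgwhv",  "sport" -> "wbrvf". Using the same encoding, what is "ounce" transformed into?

Shifts by position in react: pos 0: r→v (+4), pos 1: e→q (+12), pos 2: a→d (+3), pos 3: c→g (+4), pos 4: t→f (+12) — repeating every 3. A repeating key of period 3 is used — shifts +4, +12, +3 over and over.
Applying it to ounce: o+4=s, u+12=g, n+3=q, c+4=g, e+12=q.

sgqgq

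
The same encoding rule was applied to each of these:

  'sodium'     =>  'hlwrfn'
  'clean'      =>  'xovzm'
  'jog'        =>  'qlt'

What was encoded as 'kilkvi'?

proper

Each pair mirrors across the alphabet (s↔h, o↔l, d↔w): positions sum to 25. Each letter is replaced by its mirror in the alphabet: a↔z, b↔y, c↔x, and so on (the Atbash cipher).
Reversing it on kilkvi: k↔p, i↔r, l↔o, k↔p, v↔e, i↔r.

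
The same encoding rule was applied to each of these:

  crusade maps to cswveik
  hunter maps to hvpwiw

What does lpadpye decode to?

loyalty

In crusade: c→c is +0, r→s is +1, u→w is +2, s→v is +3 — the shift increases by 1 each position. The shift increases by 1 at each position, starting from +0: 0, 1, 2, ….
Undoing it on lpadpye: l−0=l, p−1=o, a−2=y, d−3=a, p−4=l, y−5=t, e−6=y.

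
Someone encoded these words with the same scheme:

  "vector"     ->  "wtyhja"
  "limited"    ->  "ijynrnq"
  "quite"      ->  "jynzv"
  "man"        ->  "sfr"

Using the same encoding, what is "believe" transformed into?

jajnqjg

Read the word backwards and shift each letter +5.
On believe: reverse → eveileb; then shift: e+5=j, v+5=a, e+5=j, i+5=n, l+5=q, e+5=j, b+5=g.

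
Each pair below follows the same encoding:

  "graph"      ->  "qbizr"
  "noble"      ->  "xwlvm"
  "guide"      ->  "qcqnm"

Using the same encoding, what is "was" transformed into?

The shift depends on letter class: consonant g→q is +10, but vowel a→i is +8. The rule splits by letter class: vowels +8, consonants +10.
On was: w(cons)+10=g, a(vowel)+8=i, s(cons)+10=c.

gic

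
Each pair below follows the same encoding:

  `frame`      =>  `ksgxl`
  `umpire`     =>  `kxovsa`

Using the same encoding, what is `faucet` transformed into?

zkiagl

The word is reversed, then every letter is shifted forward by 6.
On faucet: reverse → tecuaf; then shift: t+6=z, e+6=k, c+6=i, u+6=a, a+6=g, f+6=l.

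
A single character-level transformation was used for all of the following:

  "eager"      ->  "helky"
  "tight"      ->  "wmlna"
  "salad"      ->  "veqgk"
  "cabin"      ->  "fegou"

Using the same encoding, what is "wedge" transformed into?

ziiml

In eager: e→h is +3, a→e is +4, g→l is +5, e→k is +6 — the shift increases by 1 each position. The shift increases by 1 at each position, starting from +3: 3, 4, 5, ….
Applying it to wedge: w+3=z, e+4=i, d+5=i, g+6=m, e+7=l.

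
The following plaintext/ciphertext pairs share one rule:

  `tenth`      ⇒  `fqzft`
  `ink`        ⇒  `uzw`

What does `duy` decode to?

rim

Every letter moves 12 places later in the alphabet, wrapping around z→a.
Reversing it on duy: d−12=r, u−12=i, y−12=m.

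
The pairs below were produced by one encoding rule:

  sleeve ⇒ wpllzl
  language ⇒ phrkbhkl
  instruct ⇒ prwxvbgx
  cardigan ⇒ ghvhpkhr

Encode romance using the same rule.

Vowels shift forward by 7 and consonants shift forward by 4.
On romance: r(cons)+4=v, o(vowel)+7=v, m(cons)+4=q, a(vowel)+7=h, n(cons)+4=r, c(cons)+4=g, e(vowel)+7=l.

vvqhrgl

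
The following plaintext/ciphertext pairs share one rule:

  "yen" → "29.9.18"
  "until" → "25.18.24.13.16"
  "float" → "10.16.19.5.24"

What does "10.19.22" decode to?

for

The number is (letter's place in the alphabet, a=1) + 4.
Decoding 10.19.22: 10→(10−4)÷1=6=f, 19→(19−4)÷1=15=o, 22→(22−4)÷1=18=r.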